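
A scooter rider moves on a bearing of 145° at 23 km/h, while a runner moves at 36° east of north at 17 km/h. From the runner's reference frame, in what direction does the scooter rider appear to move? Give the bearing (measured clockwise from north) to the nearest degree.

174°

Taking east as x and north as y: scooter rider velocity = (13.192, -18.840) km/h; runner velocity = (9.992, 13.753) km/h.
Velocity of scooter rider relative to runner = (13.192, -18.840) − (9.992, 13.753) = (3.200, -32.594) km/h.
Bearing = atan2(3.20, -32.59) = 174.39° clockwise from north.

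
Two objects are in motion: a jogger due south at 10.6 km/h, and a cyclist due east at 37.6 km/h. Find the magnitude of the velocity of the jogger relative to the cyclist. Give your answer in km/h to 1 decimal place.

39.1 km/h

Taking east as x and north as y: jogger velocity = (0.000, -10.600) km/h; cyclist velocity = (37.600, 0.000) km/h.
Velocity of jogger relative to cyclist = (0.000, -10.600) − (37.600, 0.000) = (-37.600, -10.600) km/h.
Magnitude = |(-37.600, -10.600)| = 39.066 km/h.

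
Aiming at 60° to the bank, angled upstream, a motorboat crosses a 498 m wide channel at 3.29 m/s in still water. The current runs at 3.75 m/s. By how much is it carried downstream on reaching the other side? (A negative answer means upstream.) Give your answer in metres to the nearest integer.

368 m

Perpendicular speed = 2.849 m/s; crossing time = 498 / 2.849 = 174.784 s.
Net downstream speed = 2.105 m/s.
Drift = 2.105 × 174.784 = 367.921 m (downstream).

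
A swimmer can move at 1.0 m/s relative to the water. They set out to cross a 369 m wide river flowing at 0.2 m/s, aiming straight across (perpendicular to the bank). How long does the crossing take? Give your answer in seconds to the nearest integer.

The component of the swimmer's velocity perpendicular to the bank is 1.0 m/s.
The flow acts along the bank and has no component across it.
Time = 369 / 1.000 = 369.000 s.

369 s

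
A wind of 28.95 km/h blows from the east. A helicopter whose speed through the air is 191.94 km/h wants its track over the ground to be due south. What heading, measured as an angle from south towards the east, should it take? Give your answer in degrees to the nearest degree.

9°

The wind pushes perpendicular to the desired track; the heading must have a component into the wind equal to 28.95 km/h: 191.94 sin θ = 28.95.
sin θ = 0.1508, so θ = 8.675°.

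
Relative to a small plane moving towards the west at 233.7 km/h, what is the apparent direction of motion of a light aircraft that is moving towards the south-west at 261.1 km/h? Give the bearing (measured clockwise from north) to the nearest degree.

Taking east as x and north as y: light aircraft velocity = (-184.626, -184.626) km/h; small plane velocity = (-233.700, 0.000) km/h.
Velocity of light aircraft relative to small plane = (-184.626, -184.626) − (-233.700, 0.000) = (49.074, -184.626) km/h.
Bearing = atan2(49.07, -184.63) = 165.11° clockwise from north.

165°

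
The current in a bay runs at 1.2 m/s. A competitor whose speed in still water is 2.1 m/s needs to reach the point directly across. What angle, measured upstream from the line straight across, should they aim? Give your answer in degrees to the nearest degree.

To cancel the current, the upstream component of the competitor's velocity must equal the flow: 2.1 sin θ = 1.2.
sin θ = 1.2 / 2.1 = 0.5714.
θ = arcsin(0.5714) = 34.850°.

35°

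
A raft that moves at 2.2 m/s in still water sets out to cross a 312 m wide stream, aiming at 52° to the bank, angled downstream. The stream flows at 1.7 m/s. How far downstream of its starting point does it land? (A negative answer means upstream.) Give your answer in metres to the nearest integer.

550 m

Perpendicular speed = 1.734 m/s; crossing time = 312 / 1.734 = 179.970 s.
Net downstream speed = 3.054 m/s.
Drift = 3.054 × 179.970 = 549.710 m (downstream).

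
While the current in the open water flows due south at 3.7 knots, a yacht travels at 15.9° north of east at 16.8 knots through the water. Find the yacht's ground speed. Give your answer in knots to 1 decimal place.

Taking east as x and north as y: velocity relative to the water = (16.157, 4.603) knots; the water relative to ground = (0.000, -3.700) knots.
Velocity relative to ground = (16.157, 4.603) + (0.000, -3.700) = (16.157, 0.903) knots.
Speed = |(16.157, 0.903)| = 16.182 knots.

16.2 knots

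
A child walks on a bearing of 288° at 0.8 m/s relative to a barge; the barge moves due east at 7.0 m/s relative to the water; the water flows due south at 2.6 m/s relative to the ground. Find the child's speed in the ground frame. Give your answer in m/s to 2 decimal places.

In east/north components (m/s): child relative to barge = (-0.761, 0.247); barge relative to water = (7.000, 0.000); water relative to ground = (0.000, -2.600).
Sum = (6.239, -2.353) m/s.
Speed = |(6.239, -2.353)| = 6.668 m/s.

6.67 m/s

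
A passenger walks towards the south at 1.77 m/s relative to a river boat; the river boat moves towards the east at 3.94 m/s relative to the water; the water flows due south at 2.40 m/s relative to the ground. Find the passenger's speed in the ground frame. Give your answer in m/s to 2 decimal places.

In east/north components (m/s): passenger relative to river boat = (0.000, -1.770); river boat relative to water = (3.940, 0.000); water relative to ground = (0.000, -2.400).
Sum = (3.940, -4.170) m/s.
Speed = |(3.940, -4.170)| = 5.737 m/s.

5.74 m/s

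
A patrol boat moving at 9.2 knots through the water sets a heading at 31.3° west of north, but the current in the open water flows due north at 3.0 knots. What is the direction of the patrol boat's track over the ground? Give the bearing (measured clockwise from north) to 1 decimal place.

Taking east as x and north as y: velocity relative to the water = (-4.780, 7.861) knots; the water relative to ground = (0.000, 3.000) knots.
Velocity relative to ground = (-4.780, 7.861) + (0.000, 3.000) = (-4.780, 10.861) knots.
Bearing = atan2(-4.78, 10.86) = 336.25° clockwise from north.

336.2°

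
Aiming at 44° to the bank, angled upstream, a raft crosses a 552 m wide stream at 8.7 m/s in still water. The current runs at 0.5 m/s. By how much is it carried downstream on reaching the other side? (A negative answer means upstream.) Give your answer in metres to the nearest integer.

-526 m

Perpendicular speed = 6.044 m/s; crossing time = 552 / 6.044 = 91.337 s.
Net downstream speed = -5.758 m/s.
Drift = -5.758 × 91.337 = -525.944 m (upstream).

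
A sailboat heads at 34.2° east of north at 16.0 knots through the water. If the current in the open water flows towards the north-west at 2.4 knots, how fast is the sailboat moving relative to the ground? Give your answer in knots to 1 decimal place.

Taking east as x and north as y: velocity relative to the water = (8.993, 13.233) knots; the water relative to ground = (-1.697, 1.697) knots.
Velocity relative to ground = (8.993, 13.233) + (-1.697, 1.697) = (7.296, 14.930) knots.
Speed = |(7.296, 14.930)| = 16.618 knots.

16.6 knots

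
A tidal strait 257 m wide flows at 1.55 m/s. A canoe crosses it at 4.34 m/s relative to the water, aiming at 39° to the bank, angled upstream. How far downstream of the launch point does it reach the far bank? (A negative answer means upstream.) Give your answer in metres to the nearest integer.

Perpendicular speed = 2.731 m/s; crossing time = 257 / 2.731 = 94.096 s.
Net downstream speed = -1.823 m/s.
Drift = -1.823 × 94.096 = -171.520 m (upstream).

-172 m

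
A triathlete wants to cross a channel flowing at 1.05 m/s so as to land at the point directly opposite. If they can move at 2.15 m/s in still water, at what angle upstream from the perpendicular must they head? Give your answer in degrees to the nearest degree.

29°

To cancel the current, the upstream component of the triathlete's velocity must equal the flow: 2.15 sin θ = 1.05.
sin θ = 1.05 / 2.15 = 0.4884.
θ = arcsin(0.4884) = 29.234°.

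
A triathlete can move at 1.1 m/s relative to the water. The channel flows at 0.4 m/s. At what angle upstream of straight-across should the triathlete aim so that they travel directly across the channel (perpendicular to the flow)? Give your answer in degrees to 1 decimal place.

To cancel the current, the upstream component of the triathlete's velocity must equal the flow: 1.1 sin θ = 0.4.
sin θ = 0.4 / 1.1 = 0.3636.
θ = arcsin(0.3636) = 21.324°.

21.3°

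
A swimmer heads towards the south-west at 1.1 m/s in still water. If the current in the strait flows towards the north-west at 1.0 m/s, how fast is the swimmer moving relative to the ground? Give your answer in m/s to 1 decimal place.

1.5 m/s

Taking east as x and north as y: velocity relative to the water = (-0.778, -0.778) m/s; the water relative to ground = (-0.707, 0.707) m/s.
Velocity relative to ground = (-0.778, -0.778) + (-0.707, 0.707) = (-1.485, -0.071) m/s.
Speed = |(-1.485, -0.071)| = 1.487 m/s.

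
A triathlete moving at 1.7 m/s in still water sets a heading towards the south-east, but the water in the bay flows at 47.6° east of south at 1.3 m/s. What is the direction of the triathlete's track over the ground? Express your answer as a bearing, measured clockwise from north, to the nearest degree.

134°

Taking east as x and north as y: velocity relative to the water = (1.202, -1.202) m/s; the water relative to ground = (0.960, -0.877) m/s.
Velocity relative to ground = (1.202, -1.202) + (0.960, -0.877) = (2.162, -2.079) m/s.
Bearing = atan2(2.16, -2.08) = 133.87° clockwise from north.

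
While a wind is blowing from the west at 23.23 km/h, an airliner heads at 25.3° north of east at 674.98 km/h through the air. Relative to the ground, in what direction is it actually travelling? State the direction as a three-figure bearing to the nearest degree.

066°

Taking east as x and north as y: velocity relative to the air = (610.238, 288.458) km/h; the air relative to ground = (23.230, 0.000) km/h.
Velocity relative to ground = (610.238, 288.458) + (23.230, 0.000) = (633.468, 288.458) km/h.
Bearing = atan2(633.47, 288.46) = 65.52° clockwise from north.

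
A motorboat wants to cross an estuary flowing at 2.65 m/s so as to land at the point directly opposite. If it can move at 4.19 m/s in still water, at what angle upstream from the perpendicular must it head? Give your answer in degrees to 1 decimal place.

To cancel the current, the upstream component of the motorboat's velocity must equal the flow: 4.19 sin θ = 2.65.
sin θ = 2.65 / 4.19 = 0.6325.
θ = arcsin(0.6325) = 39.232°.

39.2°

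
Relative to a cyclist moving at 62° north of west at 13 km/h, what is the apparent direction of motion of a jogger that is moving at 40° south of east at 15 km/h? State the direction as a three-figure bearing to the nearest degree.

140°

Taking east as x and north as y: jogger velocity = (11.491, -9.642) km/h; cyclist velocity = (-6.103, 11.478) km/h.
Velocity of jogger relative to cyclist = (11.491, -9.642) − (-6.103, 11.478) = (17.594, -21.120) km/h.
Bearing = atan2(17.59, -21.12) = 140.20° clockwise from north.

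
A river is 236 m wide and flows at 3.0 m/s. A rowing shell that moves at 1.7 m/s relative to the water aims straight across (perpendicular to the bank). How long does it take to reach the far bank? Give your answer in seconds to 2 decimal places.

The component of the rowing shell's velocity perpendicular to the bank is 1.7 m/s.
The flow acts along the bank and has no component across it.
Time = 236 / 1.700 = 138.824 s.

138.82 s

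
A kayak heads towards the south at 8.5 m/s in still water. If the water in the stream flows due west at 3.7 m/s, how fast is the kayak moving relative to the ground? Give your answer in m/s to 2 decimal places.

Taking east as x and north as y: velocity relative to the water = (0.000, -8.500) m/s; the water relative to ground = (-3.700, 0.000) m/s.
Velocity relative to ground = (0.000, -8.500) + (-3.700, 0.000) = (-3.700, -8.500) m/s.
Speed = |(-3.700, -8.500)| = 9.270 m/s.

9.27 m/s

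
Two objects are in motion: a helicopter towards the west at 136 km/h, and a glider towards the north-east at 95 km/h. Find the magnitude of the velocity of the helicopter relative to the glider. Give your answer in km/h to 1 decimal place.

214.0 km/h

Taking east as x and north as y: helicopter velocity = (-136.000, 0.000) km/h; glider velocity = (67.175, 67.175) km/h.
Velocity of helicopter relative to glider = (-136.000, 0.000) − (67.175, 67.175) = (-203.175, -67.175) km/h.
Magnitude = |(-203.175, -67.175)| = 213.992 km/h.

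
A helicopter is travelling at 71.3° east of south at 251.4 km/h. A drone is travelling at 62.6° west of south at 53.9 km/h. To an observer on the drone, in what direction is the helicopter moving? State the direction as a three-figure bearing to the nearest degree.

101°

Taking east as x and north as y: helicopter velocity = (238.129, -80.602) km/h; drone velocity = (-47.853, -24.805) km/h.
Velocity of helicopter relative to drone = (238.129, -80.602) − (-47.853, -24.805) = (285.982, -55.797) km/h.
Bearing = atan2(285.98, -55.80) = 101.04° clockwise from north.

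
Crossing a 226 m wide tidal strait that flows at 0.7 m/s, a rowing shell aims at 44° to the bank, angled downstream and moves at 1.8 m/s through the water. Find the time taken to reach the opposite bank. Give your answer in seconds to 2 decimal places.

180.74 s

The component of the rowing shell's velocity perpendicular to the bank is 1.8 × sin 44° = 1.250 m/s.
Only the cross-stream component determines the crossing time; the current contributes nothing perpendicular to the bank.
Time = 226 / 1.250 = 180.744 s.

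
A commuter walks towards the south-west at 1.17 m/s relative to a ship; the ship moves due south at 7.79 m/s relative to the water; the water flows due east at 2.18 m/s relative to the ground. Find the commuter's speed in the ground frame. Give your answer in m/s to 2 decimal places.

In east/north components (m/s): commuter relative to ship = (-0.827, -0.827); ship relative to water = (0.000, -7.790); water relative to ground = (2.180, 0.000).
Sum = (1.353, -8.617) m/s.
Speed = |(1.353, -8.617)| = 8.723 m/s.

8.72 m/s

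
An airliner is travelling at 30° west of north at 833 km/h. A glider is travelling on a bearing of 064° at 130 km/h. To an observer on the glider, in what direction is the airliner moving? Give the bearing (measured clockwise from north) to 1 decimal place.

Taking east as x and north as y: airliner velocity = (-416.500, 721.399) km/h; glider velocity = (116.843, 56.988) km/h.
Velocity of airliner relative to glider = (-416.500, 721.399) − (116.843, 56.988) = (-533.343, 664.411) km/h.
Bearing = atan2(-533.34, 664.41) = 321.24° clockwise from north.

321.2°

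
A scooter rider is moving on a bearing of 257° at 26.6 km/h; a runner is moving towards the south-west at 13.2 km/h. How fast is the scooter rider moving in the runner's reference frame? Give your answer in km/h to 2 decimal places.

16.92 km/h

Taking east as x and north as y: scooter rider velocity = (-25.918, -5.984) km/h; runner velocity = (-9.334, -9.334) km/h.
Velocity of scooter rider relative to runner = (-25.918, -5.984) − (-9.334, -9.334) = (-16.584, 3.350) km/h.
Magnitude = |(-16.584, 3.350)| = 16.919 km/h.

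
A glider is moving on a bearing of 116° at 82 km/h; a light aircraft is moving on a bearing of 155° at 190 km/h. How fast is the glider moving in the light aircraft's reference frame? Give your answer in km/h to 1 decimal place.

Taking east as x and north as y: glider velocity = (73.701, -35.946) km/h; light aircraft velocity = (80.297, -172.198) km/h.
Velocity of glider relative to light aircraft = (73.701, -35.946) − (80.297, -172.198) = (-6.596, 136.252) km/h.
Magnitude = |(-6.596, 136.252)| = 136.412 km/h.

136.4 km/h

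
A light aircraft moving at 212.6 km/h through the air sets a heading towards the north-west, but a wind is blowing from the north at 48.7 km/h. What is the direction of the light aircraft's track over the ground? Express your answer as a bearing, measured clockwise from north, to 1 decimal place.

Taking east as x and north as y: velocity relative to the air = (-150.331, 150.331) km/h; the air relative to ground = (0.000, -48.700) km/h.
Velocity relative to ground = (-150.331, 150.331) + (0.000, -48.700) = (-150.331, 101.631) km/h.
Bearing = atan2(-150.33, 101.63) = 304.06° clockwise from north.

304.1°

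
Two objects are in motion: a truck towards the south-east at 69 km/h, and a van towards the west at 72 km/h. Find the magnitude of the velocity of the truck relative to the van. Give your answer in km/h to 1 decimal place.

130.3 km/h

Taking east as x and north as y: truck velocity = (48.790, -48.790) km/h; van velocity = (-72.000, 0.000) km/h.
Velocity of truck relative to van = (48.790, -48.790) − (-72.000, 0.000) = (120.790, -48.790) km/h.
Magnitude = |(120.790, -48.790)| = 130.272 km/h.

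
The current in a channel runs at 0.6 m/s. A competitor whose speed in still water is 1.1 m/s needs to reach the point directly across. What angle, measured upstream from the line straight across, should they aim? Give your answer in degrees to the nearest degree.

33°

To cancel the current, the upstream component of the competitor's velocity must equal the flow: 1.1 sin θ = 0.6.
sin θ = 0.6 / 1.1 = 0.5455.
θ = arcsin(0.5455) = 33.056°.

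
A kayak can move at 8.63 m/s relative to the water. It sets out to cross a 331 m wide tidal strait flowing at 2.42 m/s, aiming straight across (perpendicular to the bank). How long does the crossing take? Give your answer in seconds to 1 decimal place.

The component of the kayak's velocity perpendicular to the bank is 8.63 m/s.
The current is parallel to the bank, so it does not affect the crossing time.
Time = 331 / 8.630 = 38.355 s.

38.4 s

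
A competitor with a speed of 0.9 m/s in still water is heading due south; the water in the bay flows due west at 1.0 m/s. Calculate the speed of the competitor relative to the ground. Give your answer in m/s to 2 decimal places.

1.35 m/s

Taking east as x and north as y: velocity relative to the water = (0.000, -0.900) m/s; the water relative to ground = (-1.000, 0.000) m/s.
Velocity relative to ground = (0.000, -0.900) + (-1.000, 0.000) = (-1.000, -0.900) m/s.
Speed = |(-1.000, -0.900)| = 1.345 m/s.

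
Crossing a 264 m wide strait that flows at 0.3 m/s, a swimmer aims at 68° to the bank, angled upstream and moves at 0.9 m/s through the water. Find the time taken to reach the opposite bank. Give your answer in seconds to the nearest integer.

316 s

The component of the swimmer's velocity perpendicular to the bank is 0.9 × sin 68° = 0.834 m/s.
The flow acts along the bank and has no component across it.
Time = 264 / 0.834 = 316.370 s.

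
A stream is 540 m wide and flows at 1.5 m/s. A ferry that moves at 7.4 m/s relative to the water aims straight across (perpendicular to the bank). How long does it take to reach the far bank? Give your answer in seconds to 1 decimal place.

The component of the ferry's velocity perpendicular to the bank is 7.4 m/s.
Only the cross-stream component determines the crossing time; the current contributes nothing perpendicular to the bank.
Time = 540 / 7.400 = 72.973 s.

73.0 s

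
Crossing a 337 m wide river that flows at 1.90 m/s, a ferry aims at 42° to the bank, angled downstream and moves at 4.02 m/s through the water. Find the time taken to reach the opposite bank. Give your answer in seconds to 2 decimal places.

The component of the ferry's velocity perpendicular to the bank is 4.02 × sin 42° = 2.690 m/s.
Only the cross-stream component determines the crossing time; the current contributes nothing perpendicular to the bank.
Time = 337 / 2.690 = 125.283 s.

125.28 s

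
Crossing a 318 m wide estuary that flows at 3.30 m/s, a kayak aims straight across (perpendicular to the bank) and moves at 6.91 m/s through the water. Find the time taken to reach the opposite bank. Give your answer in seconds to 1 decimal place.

46.0 s

The component of the kayak's velocity perpendicular to the bank is 6.91 m/s.
The current is parallel to the bank, so it does not affect the crossing time.
Time = 318 / 6.910 = 46.020 s.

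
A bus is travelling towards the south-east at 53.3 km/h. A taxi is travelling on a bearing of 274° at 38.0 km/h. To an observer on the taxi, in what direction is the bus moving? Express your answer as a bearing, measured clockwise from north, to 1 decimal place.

Taking east as x and north as y: bus velocity = (37.689, -37.689) km/h; taxi velocity = (-37.907, 2.651) km/h.
Velocity of bus relative to taxi = (37.689, -37.689) − (-37.907, 2.651) = (75.596, -40.340) km/h.
Bearing = atan2(75.60, -40.34) = 118.09° clockwise from north.

118.1°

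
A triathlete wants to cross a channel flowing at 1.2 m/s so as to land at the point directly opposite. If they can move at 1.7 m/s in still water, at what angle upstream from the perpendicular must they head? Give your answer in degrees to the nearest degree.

To cancel the current, the upstream component of the triathlete's velocity must equal the flow: 1.7 sin θ = 1.2.
sin θ = 1.2 / 1.7 = 0.7059.
θ = arcsin(0.7059) = 44.901°.

45°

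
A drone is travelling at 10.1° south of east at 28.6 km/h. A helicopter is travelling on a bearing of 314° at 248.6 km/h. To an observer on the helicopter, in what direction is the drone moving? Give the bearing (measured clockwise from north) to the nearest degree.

131°

Taking east as x and north as y: drone velocity = (28.157, -5.015) km/h; helicopter velocity = (-178.828, 172.692) km/h.
Velocity of drone relative to helicopter = (28.157, -5.015) − (-178.828, 172.692) = (206.985, -177.708) km/h.
Bearing = atan2(206.98, -177.71) = 130.65° clockwise from north.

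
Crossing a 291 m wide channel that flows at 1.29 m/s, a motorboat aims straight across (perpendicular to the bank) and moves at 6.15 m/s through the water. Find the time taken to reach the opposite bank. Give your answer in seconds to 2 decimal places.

47.32 s

The component of the motorboat's velocity perpendicular to the bank is 6.15 m/s.
Only the cross-stream component determines the crossing time; the current contributes nothing perpendicular to the bank.
Time = 291 / 6.150 = 47.317 s.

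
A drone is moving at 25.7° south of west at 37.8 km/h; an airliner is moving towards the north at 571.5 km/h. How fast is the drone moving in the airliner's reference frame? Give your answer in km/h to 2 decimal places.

Taking east as x and north as y: drone velocity = (-34.061, -16.392) km/h; airliner velocity = (0.000, 571.500) km/h.
Velocity of drone relative to airliner = (-34.061, -16.392) − (0.000, 571.500) = (-34.061, -587.892) km/h.
Magnitude = |(-34.061, -587.892)| = 588.878 km/h.

588.88 km/h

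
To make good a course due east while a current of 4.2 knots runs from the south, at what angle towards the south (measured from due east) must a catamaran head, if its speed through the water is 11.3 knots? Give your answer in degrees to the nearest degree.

The current pushes perpendicular to the desired track; the heading must have a component into the current equal to 4.2 knots: 11.3 sin θ = 4.2.
sin θ = 0.3717, so θ = 21.819°.

22°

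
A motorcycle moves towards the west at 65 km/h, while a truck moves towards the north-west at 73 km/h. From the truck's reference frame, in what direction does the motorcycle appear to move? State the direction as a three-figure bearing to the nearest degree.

195°

Taking east as x and north as y: motorcycle velocity = (-65.000, 0.000) km/h; truck velocity = (-51.619, 51.619) km/h.
Velocity of motorcycle relative to truck = (-65.000, 0.000) − (-51.619, 51.619) = (-13.381, -51.619) km/h.
Bearing = atan2(-13.38, -51.62) = 194.53° clockwise from north.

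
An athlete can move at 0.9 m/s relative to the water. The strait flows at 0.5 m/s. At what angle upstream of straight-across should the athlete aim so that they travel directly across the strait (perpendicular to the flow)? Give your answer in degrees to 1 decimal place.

33.7°

To cancel the current, the upstream component of the athlete's velocity must equal the flow: 0.9 sin θ = 0.5.
sin θ = 0.5 / 0.9 = 0.5556.
θ = arcsin(0.5556) = 33.749°.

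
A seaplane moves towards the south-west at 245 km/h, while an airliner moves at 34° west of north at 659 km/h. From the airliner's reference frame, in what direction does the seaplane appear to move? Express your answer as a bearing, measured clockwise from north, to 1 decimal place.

164.8°

Taking east as x and north as y: seaplane velocity = (-173.241, -173.241) km/h; airliner velocity = (-368.508, 546.336) km/h.
Velocity of seaplane relative to airliner = (-173.241, -173.241) − (-368.508, 546.336) = (195.267, -719.577) km/h.
Bearing = atan2(195.27, -719.58) = 164.82° clockwise from north.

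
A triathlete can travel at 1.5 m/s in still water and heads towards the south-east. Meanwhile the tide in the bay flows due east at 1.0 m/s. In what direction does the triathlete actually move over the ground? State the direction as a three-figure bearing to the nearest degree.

Taking east as x and north as y: velocity relative to the water = (1.061, -1.061) m/s; the water relative to ground = (1.000, 0.000) m/s.
Velocity relative to ground = (1.061, -1.061) + (1.000, 0.000) = (2.061, -1.061) m/s.
Bearing = atan2(2.06, -1.06) = 117.24° clockwise from north.

117°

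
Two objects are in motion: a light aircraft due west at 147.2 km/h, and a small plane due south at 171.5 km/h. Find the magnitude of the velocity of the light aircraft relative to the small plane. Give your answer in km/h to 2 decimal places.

226.01 km/h

Taking east as x and north as y: light aircraft velocity = (-147.200, 0.000) km/h; small plane velocity = (0.000, -171.500) km/h.
Velocity of light aircraft relative to small plane = (-147.200, 0.000) − (0.000, -171.500) = (-147.200, 171.500) km/h.
Magnitude = |(-147.200, 171.500)| = 226.009 km/h.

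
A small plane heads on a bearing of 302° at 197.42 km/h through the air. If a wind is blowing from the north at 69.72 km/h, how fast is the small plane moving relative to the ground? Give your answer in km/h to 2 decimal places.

171.02 km/h

Taking east as x and north as y: velocity relative to the air = (-167.422, 104.617) km/h; the air relative to ground = (0.000, -69.720) km/h.
Velocity relative to ground = (-167.422, 104.617) + (0.000, -69.720) = (-167.422, 34.897) km/h.
Speed = |(-167.422, 34.897)| = 171.020 km/h.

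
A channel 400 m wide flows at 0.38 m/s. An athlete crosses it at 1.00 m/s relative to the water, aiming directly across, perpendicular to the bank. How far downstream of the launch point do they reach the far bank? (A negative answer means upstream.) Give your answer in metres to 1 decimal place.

Perpendicular speed = 1.000 m/s; crossing time = 400 / 1.000 = 400.000 s.
Net downstream speed = 0.380 m/s.
Drift = 0.380 × 400.000 = 152.000 m (downstream).

152.0 m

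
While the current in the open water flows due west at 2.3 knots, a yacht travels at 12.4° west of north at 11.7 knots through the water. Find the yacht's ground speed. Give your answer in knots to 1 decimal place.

12.4 knots

Taking east as x and north as y: velocity relative to the water = (-2.512, 11.427) knots; the water relative to ground = (-2.300, 0.000) knots.
Velocity relative to ground = (-2.512, 11.427) + (-2.300, 0.000) = (-4.812, 11.427) knots.
Speed = |(-4.812, 11.427)| = 12.399 knots.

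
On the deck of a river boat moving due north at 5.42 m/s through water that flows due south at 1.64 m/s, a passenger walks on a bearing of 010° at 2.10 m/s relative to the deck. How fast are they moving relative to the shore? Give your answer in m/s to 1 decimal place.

In east/north components (m/s): passenger relative to river boat = (0.365, 2.068); river boat relative to water = (0.000, 5.420); water relative to ground = (0.000, -1.640).
Sum = (0.365, 5.848) m/s.
Speed = |(0.365, 5.848)| = 5.859 m/s.

5.9 m/s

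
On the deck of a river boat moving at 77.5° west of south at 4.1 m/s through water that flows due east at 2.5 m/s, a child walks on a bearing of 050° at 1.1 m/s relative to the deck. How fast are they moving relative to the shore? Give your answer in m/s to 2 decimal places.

In east/north components (m/s): child relative to river boat = (0.843, 0.707); river boat relative to water = (-4.003, -0.887); water relative to ground = (2.500, 0.000).
Sum = (-0.660, -0.180) m/s.
Speed = |(-0.660, -0.180)| = 0.684 m/s.

0.68 m/s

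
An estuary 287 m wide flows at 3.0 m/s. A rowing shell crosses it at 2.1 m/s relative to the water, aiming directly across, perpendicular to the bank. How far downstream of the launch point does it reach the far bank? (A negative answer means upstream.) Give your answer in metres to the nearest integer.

410 m

Perpendicular speed = 2.100 m/s; crossing time = 287 / 2.100 = 136.667 s.
Net downstream speed = 3.000 m/s.
Drift = 3.000 × 136.667 = 410.000 m (downstream).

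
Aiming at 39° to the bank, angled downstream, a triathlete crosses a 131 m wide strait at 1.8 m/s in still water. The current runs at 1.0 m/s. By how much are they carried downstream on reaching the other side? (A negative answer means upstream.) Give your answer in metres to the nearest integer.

Perpendicular speed = 1.133 m/s; crossing time = 131 / 1.133 = 115.645 s.
Net downstream speed = 2.399 m/s.
Drift = 2.399 × 115.645 = 277.417 m (downstream).

277 m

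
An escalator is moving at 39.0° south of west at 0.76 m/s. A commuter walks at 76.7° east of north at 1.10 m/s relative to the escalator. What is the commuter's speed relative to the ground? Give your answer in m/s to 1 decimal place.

Taking east as x and north as y: escalator velocity = (-0.591, -0.478) m/s; commuter velocity relative to escalator = (1.070, 0.253) m/s.
Velocity relative to ground = (-0.591, -0.478) + (1.070, 0.253) = (0.480, -0.225) m/s.
Speed = |(0.480, -0.225)| = 0.530 m/s.

0.5 m/s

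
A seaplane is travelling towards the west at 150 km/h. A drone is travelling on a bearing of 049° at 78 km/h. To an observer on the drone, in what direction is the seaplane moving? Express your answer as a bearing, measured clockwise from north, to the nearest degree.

Taking east as x and north as y: seaplane velocity = (-150.000, 0.000) km/h; drone velocity = (58.867, 51.173) km/h.
Velocity of seaplane relative to drone = (-150.000, 0.000) − (58.867, 51.173) = (-208.867, -51.173) km/h.
Bearing = atan2(-208.87, -51.17) = 256.23° clockwise from north.

256°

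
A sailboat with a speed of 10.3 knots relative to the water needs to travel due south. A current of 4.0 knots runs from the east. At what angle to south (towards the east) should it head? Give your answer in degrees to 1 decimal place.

The current pushes perpendicular to the desired track; the heading must have a component into the current equal to 4.0 knots: 10.3 sin θ = 4.0.
sin θ = 0.3883, so θ = 22.852°.

22.9°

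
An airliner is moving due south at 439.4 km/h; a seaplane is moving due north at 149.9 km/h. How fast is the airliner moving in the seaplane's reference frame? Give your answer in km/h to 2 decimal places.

Taking east as x and north as y: airliner velocity = (0.000, -439.400) km/h; seaplane velocity = (0.000, 149.900) km/h.
Velocity of airliner relative to seaplane = (0.000, -439.400) − (0.000, 149.900) = (0.000, -589.300) km/h.
Magnitude = |(0.000, -589.300)| = 589.300 km/h.

589.30 km/h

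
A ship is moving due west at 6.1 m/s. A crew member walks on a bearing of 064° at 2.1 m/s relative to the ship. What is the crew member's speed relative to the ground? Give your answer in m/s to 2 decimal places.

4.31 m/s

Taking east as x and north as y: ship velocity = (-6.100, 0.000) m/s; crew member velocity relative to ship = (1.887, 0.921) m/s.
Velocity relative to ground = (-6.100, 0.000) + (1.887, 0.921) = (-4.213, 0.921) m/s.
Speed = |(-4.213, 0.921)| = 4.312 m/s.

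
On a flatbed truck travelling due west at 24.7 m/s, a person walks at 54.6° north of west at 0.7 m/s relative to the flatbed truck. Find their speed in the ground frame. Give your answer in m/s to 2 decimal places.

25.11 m/s

Taking east as x and north as y: flatbed truck velocity = (-24.700, 0.000) m/s; person velocity relative to flatbed truck = (-0.405, 0.571) m/s.
Velocity relative to ground = (-24.700, 0.000) + (-0.405, 0.571) = (-25.105, 0.571) m/s.
Speed = |(-25.105, 0.571)| = 25.112 m/s.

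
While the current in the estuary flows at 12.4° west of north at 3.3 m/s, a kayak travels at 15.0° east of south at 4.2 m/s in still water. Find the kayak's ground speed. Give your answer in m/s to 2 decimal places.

0.92 m/s

Taking east as x and north as y: velocity relative to the water = (1.087, -4.057) m/s; the water relative to ground = (-0.709, 3.223) m/s.
Velocity relative to ground = (1.087, -4.057) + (-0.709, 3.223) = (0.378, -0.834) m/s.
Speed = |(0.378, -0.834)| = 0.916 m/s.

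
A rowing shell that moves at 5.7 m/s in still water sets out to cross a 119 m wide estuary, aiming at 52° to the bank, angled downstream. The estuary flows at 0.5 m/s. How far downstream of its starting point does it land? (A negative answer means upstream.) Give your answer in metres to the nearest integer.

Perpendicular speed = 4.492 m/s; crossing time = 119 / 4.492 = 26.494 s.
Net downstream speed = 4.009 m/s.
Drift = 4.009 × 26.494 = 106.220 m (downstream).

106 m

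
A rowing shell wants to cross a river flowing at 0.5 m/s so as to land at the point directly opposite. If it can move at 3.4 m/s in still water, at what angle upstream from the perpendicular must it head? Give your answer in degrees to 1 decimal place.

To cancel the current, the upstream component of the rowing shell's velocity must equal the flow: 3.4 sin θ = 0.5.
sin θ = 0.5 / 3.4 = 0.1471.
θ = arcsin(0.1471) = 8.457°.

8.5°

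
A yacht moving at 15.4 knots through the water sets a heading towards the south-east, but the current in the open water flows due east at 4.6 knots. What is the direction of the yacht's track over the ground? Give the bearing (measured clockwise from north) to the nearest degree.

125°

Taking east as x and north as y: velocity relative to the water = (10.889, -10.889) knots; the water relative to ground = (4.600, 0.000) knots.
Velocity relative to ground = (10.889, -10.889) + (4.600, 0.000) = (15.489, -10.889) knots.
Bearing = atan2(15.49, -10.89) = 125.11° clockwise from north.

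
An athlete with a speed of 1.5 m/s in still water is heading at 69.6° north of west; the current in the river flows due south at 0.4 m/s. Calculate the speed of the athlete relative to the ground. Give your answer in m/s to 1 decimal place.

1.1 m/s

Taking east as x and north as y: velocity relative to the water = (-0.523, 1.406) m/s; the water relative to ground = (0.000, -0.400) m/s.
Velocity relative to ground = (-0.523, 1.406) + (0.000, -0.400) = (-0.523, 1.006) m/s.
Speed = |(-0.523, 1.006)| = 1.134 m/s.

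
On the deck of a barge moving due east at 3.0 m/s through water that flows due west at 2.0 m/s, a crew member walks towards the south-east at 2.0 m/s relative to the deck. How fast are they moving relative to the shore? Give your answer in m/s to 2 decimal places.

2.80 m/s

In east/north components (m/s): crew member relative to barge = (1.414, -1.414); barge relative to water = (3.000, 0.000); water relative to ground = (-2.000, 0.000).
Sum = (2.414, -1.414) m/s.
Speed = |(2.414, -1.414)| = 2.798 m/s.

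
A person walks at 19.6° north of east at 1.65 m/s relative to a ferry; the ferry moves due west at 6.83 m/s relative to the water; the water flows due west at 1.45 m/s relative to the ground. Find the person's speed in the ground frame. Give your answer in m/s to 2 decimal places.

In east/north components (m/s): person relative to ferry = (1.554, 0.553); ferry relative to water = (-6.830, 0.000); water relative to ground = (-1.450, 0.000).
Sum = (-6.726, 0.553) m/s.
Speed = |(-6.726, 0.553)| = 6.748 m/s.

6.75 m/s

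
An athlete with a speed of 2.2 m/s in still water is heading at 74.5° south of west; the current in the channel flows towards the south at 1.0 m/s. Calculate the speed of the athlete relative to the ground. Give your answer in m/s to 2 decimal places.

3.17 m/s

Taking east as x and north as y: velocity relative to the water = (-0.588, -2.120) m/s; the water relative to ground = (0.000, -1.000) m/s.
Velocity relative to ground = (-0.588, -2.120) + (0.000, -1.000) = (-0.588, -3.120) m/s.
Speed = |(-0.588, -3.120)| = 3.175 m/s.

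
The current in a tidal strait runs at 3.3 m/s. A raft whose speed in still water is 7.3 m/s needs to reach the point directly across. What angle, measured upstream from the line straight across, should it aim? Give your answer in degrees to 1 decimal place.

26.9°

To cancel the current, the upstream component of the raft's velocity must equal the flow: 7.3 sin θ = 3.3.
sin θ = 3.3 / 7.3 = 0.4521.
θ = arcsin(0.4521) = 26.876°.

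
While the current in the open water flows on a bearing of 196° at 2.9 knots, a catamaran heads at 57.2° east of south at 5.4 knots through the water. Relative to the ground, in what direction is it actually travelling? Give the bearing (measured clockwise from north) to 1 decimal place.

146.8°

Taking east as x and north as y: velocity relative to the water = (4.539, -2.925) knots; the water relative to ground = (-0.799, -2.788) knots.
Velocity relative to ground = (4.539, -2.925) + (-0.799, -2.788) = (3.740, -5.713) knots.
Bearing = atan2(3.74, -5.71) = 146.79° clockwise from north.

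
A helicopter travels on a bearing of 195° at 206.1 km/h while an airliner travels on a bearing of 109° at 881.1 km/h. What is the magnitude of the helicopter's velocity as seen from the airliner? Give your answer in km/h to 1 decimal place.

890.8 km/h

Taking east as x and north as y: helicopter velocity = (-53.343, -199.077) km/h; airliner velocity = (833.096, -286.858) km/h.
Velocity of helicopter relative to airliner = (-53.343, -199.077) − (833.096, -286.858) = (-886.439, 87.781) km/h.
Magnitude = |(-886.439, 87.781)| = 890.775 km/h.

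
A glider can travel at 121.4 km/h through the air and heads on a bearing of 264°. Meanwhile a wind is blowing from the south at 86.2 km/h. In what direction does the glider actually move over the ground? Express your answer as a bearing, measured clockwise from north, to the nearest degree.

301°

Taking east as x and north as y: velocity relative to the air = (-120.735, -12.690) km/h; the air relative to ground = (0.000, 86.200) km/h.
Velocity relative to ground = (-120.735, -12.690) + (0.000, 86.200) = (-120.735, 73.510) km/h.
Bearing = atan2(-120.73, 73.51) = 301.34° clockwise from north.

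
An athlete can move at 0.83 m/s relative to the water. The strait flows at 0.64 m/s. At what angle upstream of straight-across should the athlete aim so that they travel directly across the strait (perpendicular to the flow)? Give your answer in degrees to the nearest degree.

To cancel the current, the upstream component of the athlete's velocity must equal the flow: 0.83 sin θ = 0.64.
sin θ = 0.64 / 0.83 = 0.7711.
θ = arcsin(0.7711) = 50.451°.

50°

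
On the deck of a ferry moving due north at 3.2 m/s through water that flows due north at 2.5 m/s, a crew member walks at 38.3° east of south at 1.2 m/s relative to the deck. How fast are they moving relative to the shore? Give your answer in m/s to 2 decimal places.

4.82 m/s

In east/north components (m/s): crew member relative to ferry = (0.744, -0.942); ferry relative to water = (0.000, 3.200); water relative to ground = (0.000, 2.500).
Sum = (0.744, 4.758) m/s.
Speed = |(0.744, 4.758)| = 4.816 m/s.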